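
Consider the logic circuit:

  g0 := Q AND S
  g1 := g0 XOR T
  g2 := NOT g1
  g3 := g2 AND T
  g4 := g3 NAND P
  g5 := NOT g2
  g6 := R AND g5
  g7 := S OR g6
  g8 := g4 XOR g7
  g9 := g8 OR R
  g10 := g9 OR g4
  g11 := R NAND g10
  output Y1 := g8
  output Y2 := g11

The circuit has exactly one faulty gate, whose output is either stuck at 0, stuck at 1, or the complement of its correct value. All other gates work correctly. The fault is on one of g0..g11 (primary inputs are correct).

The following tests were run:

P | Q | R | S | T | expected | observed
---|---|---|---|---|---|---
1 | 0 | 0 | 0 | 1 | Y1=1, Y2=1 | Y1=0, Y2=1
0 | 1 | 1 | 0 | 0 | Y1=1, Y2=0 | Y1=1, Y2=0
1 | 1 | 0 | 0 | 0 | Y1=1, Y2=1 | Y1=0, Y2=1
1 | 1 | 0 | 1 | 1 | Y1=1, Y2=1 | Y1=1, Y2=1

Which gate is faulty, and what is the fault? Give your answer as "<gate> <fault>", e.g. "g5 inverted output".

Fault-free values for test 1 (P=1, Q=0, R=0, S=0, T=1): g0=0, g1=1, g2=0, g3=0, g4=1, g5=1, g6=0, g7=0, g8=1, g9=1, g10=1, g11=1, giving Y1=1, Y2=1. Observed Y1=0, Y2=1.
Test 1: faults giving observed Y1=0, Y2=1 are {g0 stuck-at-1, g0 inverted output, g1 stuck-at-0, g1 inverted output, g2 stuck-at-1, g2 inverted output, g3 stuck-at-1, g3 inverted output, g4 stuck-at-0, g4 inverted output, g6 stuck-at-1, g6 inverted output, g7 stuck-at-1, g7 inverted output, g8 stuck-at-0, g8 inverted output}.
Test 2 (P=0, Q=1, R=1, S=0, T=0): fault-free g0=0, g1=0, g2=1, g3=0, g4=1, g5=0, g6=0, g7=0, g8=1, g9=1, g10=1, g11=0 → Y1=1, Y2=0; observed Y1=1, Y2=0. Eliminates g0 stuck-at-1, g0 inverted output, g1 inverted output, g2 inverted output, g4 stuck-at-0, g4 inverted output, g6 stuck-at-1, g6 inverted output, g7 stuck-at-1, g7 inverted output, g8 stuck-at-0, g8 inverted output.
Test 3 (P=1, Q=1, R=0, S=0, T=0): fault-free g0=0, g1=0, g2=1, g3=0, g4=1, g5=0, g6=0, g7=0, g8=1, g9=1, g10=1, g11=1 → Y1=1, Y2=1; observed Y1=0, Y2=1. Eliminates g1 stuck-at-0, g2 stuck-at-1.
Test 4 (P=1, Q=1, R=0, S=1, T=1): fault-free g0=1, g1=0, g2=1, g3=1, g4=0, g5=0, g6=0, g7=1, g8=1, g9=1, g10=1, g11=1 → Y1=1, Y2=1; observed Y1=1, Y2=1. Eliminates g3 inverted output.
Only g3 stuck-at-1 is consistent with every test.

g3 stuck-at-1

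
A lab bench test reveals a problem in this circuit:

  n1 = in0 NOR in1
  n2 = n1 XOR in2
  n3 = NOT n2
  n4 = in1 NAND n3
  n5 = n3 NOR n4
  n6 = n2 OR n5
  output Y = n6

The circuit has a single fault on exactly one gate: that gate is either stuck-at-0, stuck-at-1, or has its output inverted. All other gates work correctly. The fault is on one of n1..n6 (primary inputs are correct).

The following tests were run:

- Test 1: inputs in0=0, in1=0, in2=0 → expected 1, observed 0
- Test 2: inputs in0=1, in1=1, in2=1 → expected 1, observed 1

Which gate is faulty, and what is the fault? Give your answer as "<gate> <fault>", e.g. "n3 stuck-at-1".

Fault-free values for test 1 (in0=0, in1=0, in2=0): n1=1, n2=1, n3=0, n4=1, n5=0, n6=1, giving Y=1. Observed 0.
Test 1: faults giving observed 0 are {n1 stuck-at-0, n1 inverted output, n2 stuck-at-0, n2 inverted output, n6 stuck-at-0, n6 inverted output}.
Test 2 (in0=1, in1=1, in2=1): fault-free n1=0, n2=1, n3=0, n4=1, n5=0, n6=1 → 1; observed 1. Eliminates n1 inverted output, n2 stuck-at-0, n2 inverted output, n6 stuck-at-0, n6 inverted output.
Only n1 stuck-at-0 is consistent with every test.

n1 stuck-at-0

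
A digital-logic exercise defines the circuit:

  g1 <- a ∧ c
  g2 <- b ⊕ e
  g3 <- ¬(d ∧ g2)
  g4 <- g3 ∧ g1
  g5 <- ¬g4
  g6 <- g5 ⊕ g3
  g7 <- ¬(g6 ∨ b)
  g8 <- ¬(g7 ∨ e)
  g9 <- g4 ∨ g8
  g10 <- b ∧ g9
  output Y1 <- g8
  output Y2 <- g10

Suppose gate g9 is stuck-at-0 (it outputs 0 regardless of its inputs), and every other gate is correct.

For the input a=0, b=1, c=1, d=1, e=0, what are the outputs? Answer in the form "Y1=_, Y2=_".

Propagate with g9 forced: g1=0, g2=1, g3=0, g4=0, g5=1, g6=1, g7=0, g8=1, g9=0 [stuck-at-0], g10=0.
So the outputs are Y1=1, Y2=0. (Without the fault they would be Y1=1, Y2=1.)

Y1=1, Y2=0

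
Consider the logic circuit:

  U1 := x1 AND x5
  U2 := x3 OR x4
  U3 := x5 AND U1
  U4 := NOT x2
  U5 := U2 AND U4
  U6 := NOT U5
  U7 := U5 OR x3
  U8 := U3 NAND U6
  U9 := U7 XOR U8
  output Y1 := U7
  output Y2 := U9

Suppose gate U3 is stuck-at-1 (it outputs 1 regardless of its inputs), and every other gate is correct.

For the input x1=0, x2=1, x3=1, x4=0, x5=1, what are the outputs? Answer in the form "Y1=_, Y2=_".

Propagate with U3 forced: U1=0, U2=1, U3=1 [stuck-at-1], U4=0, U5=0, U6=1, U7=1, U8=0, U9=1.
So the outputs are Y1=1, Y2=1. (Without the fault they would be Y1=1, Y2=0.)

Y1=1, Y2=1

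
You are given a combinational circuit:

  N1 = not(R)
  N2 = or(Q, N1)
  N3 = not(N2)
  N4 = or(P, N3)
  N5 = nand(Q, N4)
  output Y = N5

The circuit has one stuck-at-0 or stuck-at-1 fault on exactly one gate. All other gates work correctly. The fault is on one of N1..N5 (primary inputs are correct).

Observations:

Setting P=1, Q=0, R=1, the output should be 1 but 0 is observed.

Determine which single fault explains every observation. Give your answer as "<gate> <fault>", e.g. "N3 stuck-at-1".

Fault-free values for test 1 (P=1, Q=0, R=1): N1=0, N2=0, N3=1, N4=1, N5=1, giving Y=1. Observed 0.
Test 1: faults giving observed 0 are {N5 stuck-at-0}.
Only N5 stuck-at-0 is consistent with every test.

N5 stuck-at-0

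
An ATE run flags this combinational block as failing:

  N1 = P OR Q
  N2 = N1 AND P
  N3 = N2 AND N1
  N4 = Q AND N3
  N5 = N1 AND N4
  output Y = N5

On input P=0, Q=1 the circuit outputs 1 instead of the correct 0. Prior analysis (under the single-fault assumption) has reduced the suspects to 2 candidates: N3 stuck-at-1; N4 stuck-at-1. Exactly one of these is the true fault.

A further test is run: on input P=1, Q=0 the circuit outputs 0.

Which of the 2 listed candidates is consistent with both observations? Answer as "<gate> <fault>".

N3 stuck-at-1

Evaluate each candidate on input P=1, Q=0:
  N3 stuck-at-1: N1=1, N2=1, N3=1 [stuck-at-1], N4=0, N5=0 → 0 — matches
  N4 stuck-at-1: N1=1, N2=1, N3=1, N4=1 [stuck-at-1], N5=1 → 1 — eliminated
Only N3 stuck-at-1 reproduces the observed 0.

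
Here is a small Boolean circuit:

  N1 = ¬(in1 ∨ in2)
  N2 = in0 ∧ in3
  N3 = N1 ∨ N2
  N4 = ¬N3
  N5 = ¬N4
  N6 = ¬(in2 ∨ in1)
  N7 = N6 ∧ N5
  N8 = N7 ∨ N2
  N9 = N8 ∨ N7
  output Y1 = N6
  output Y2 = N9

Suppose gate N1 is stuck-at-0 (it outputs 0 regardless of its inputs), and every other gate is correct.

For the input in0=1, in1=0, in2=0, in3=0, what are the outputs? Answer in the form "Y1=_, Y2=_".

Propagate with N1 forced: N1=0 [stuck-at-0], N2=0, N3=0, N4=1, N5=0, N6=1, N7=0, N8=0, N9=0.
So the outputs are Y1=1, Y2=0. (Without the fault they would be Y1=1, Y2=1.)

Y1=1, Y2=0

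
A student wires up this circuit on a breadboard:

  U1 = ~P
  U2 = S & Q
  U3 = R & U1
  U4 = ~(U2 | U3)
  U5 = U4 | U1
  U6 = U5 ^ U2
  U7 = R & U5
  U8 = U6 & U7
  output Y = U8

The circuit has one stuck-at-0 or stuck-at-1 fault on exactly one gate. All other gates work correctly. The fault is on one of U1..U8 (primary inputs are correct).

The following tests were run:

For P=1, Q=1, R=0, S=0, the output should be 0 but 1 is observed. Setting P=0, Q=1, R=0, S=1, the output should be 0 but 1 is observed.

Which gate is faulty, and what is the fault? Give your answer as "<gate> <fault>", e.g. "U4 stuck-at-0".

Fault-free values for test 1 (P=1, Q=1, R=0, S=0): U1=0, U2=0, U3=0, U4=1, U5=1, U6=1, U7=0, U8=0, giving Y=0. Observed 1.
Test 1: faults giving observed 1 are {U7 stuck-at-1, U8 stuck-at-1}.
Test 2 (P=0, Q=1, R=0, S=1): fault-free U1=1, U2=1, U3=0, U4=0, U5=1, U6=0, U7=0, U8=0 → 0; observed 1. Eliminates U7 stuck-at-1.
Only U8 stuck-at-1 is consistent with every test.

U8 stuck-at-1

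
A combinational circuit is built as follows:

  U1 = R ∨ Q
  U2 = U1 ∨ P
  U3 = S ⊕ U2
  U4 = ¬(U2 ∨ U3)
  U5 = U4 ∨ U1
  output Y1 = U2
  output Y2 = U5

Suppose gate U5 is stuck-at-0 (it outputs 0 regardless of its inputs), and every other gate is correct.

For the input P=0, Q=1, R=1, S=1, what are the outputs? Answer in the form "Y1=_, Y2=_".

Y1=1, Y2=0

Propagate with U5 forced: U1=1, U2=1, U3=0, U4=0, U5=0 [stuck-at-0].
So the outputs are Y1=1, Y2=0. (Without the fault they would be Y1=1, Y2=1.)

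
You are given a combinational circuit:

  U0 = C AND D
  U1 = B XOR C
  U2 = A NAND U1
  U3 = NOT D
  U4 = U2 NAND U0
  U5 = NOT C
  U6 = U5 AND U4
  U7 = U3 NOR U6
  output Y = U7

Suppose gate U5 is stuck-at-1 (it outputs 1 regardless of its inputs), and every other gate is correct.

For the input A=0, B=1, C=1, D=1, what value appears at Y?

1

Propagate with U5 forced: U0=1, U1=0, U2=1, U3=0, U4=0, U5=1 [stuck-at-1], U6=0, U7=1.
So Y = 1. (Same as the fault-free value — the fault is masked on this input.)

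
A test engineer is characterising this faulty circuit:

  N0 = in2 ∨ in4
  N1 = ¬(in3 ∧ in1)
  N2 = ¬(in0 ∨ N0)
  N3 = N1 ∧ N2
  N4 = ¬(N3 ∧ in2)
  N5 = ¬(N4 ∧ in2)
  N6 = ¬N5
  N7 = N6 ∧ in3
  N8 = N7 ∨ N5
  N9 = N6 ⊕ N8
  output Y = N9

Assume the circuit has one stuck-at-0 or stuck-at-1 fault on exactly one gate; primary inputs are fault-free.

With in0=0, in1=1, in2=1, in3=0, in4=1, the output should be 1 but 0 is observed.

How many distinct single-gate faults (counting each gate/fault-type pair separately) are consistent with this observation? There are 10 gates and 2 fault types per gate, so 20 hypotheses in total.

4

Fault-free: N0=1, N1=1, N2=0, N3=0, N4=1, N5=0, N6=1, N7=0, N8=0, N9=1 → 1. Observed 0.
  N0: none of the 2 fault types match ✗
  N1: none of the 2 fault types match ✗
  N2: none of the 2 fault types match ✗
  N3: none of the 2 fault types match ✗
  N4: none of the 2 fault types match ✗
  N5: none of the 2 fault types match ✗
  N6: stuck-at-0 ✓; others ✗
  N7: stuck-at-1 ✓; others ✗
  N8: stuck-at-1 ✓; others ✗
  N9: stuck-at-0 ✓; others ✗
Consistent faults: {N6 stuck-at-0, N7 stuck-at-1, N8 stuck-at-1, N9 stuck-at-0} — 4 in all.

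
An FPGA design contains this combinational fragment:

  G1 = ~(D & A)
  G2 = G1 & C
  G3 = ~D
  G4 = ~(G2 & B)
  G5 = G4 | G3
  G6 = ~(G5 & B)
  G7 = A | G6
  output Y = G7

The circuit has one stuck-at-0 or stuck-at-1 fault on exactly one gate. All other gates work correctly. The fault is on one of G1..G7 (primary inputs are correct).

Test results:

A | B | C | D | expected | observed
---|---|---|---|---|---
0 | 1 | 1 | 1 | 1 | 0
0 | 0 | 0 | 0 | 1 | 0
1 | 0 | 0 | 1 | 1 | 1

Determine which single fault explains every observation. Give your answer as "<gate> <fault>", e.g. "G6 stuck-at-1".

Fault-free values for test 1 (A=0, B=1, C=1, D=1): G1=1, G2=1, G3=0, G4=0, G5=0, G6=1, G7=1, giving Y=1. Observed 0.
Test 1: faults giving observed 0 are {G1 stuck-at-0, G2 stuck-at-0, G3 stuck-at-1, G4 stuck-at-1, G5 stuck-at-1, G6 stuck-at-0, G7 stuck-at-0}.
Test 2 (A=0, B=0, C=0, D=0): fault-free G1=1, G2=0, G3=1, G4=1, G5=1, G6=1, G7=1 → 1; observed 0. Eliminates G1 stuck-at-0, G2 stuck-at-0, G3 stuck-at-1, G4 stuck-at-1, G5 stuck-at-1.
Test 3 (A=1, B=0, C=0, D=1): fault-free G1=0, G2=0, G3=0, G4=1, G5=1, G6=1, G7=1 → 1; observed 1. Eliminates G7 stuck-at-0.
Only G6 stuck-at-0 is consistent with every test.

G6 stuck-at-0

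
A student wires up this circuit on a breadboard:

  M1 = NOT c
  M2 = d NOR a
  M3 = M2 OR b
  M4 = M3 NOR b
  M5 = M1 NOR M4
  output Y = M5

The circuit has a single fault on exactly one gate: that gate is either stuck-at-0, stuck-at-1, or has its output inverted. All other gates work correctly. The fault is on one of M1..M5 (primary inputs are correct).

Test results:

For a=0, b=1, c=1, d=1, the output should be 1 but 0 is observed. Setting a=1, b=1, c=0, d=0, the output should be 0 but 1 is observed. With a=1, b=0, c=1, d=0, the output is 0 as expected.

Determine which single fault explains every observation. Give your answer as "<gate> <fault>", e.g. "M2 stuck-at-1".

Fault-free values for test 1 (a=0, b=1, c=1, d=1): M1=0, M2=0, M3=1, M4=0, M5=1, giving Y=1. Observed 0.
Test 1: faults giving observed 0 are {M1 stuck-at-1, M1 inverted output, M4 stuck-at-1, M4 inverted output, M5 stuck-at-0, M5 inverted output}.
Test 2 (a=1, b=1, c=0, d=0): fault-free M1=1, M2=0, M3=1, M4=0, M5=0 → 0; observed 1. Eliminates M1 stuck-at-1, M4 stuck-at-1, M4 inverted output, M5 stuck-at-0.
Test 3 (a=1, b=0, c=1, d=0): fault-free M1=0, M2=0, M3=0, M4=1, M5=0 → 0; observed 0. Eliminates M5 inverted output.
Only M1 inverted output is consistent with every test.

M1 inverted output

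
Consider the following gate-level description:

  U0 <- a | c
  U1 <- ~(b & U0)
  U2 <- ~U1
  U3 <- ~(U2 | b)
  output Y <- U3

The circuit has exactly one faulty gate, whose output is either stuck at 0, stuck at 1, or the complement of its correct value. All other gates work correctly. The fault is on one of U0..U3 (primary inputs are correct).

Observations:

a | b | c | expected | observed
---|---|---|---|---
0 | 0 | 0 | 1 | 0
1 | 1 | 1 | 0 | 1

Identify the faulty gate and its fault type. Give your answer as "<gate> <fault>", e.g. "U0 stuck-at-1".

Fault-free values for test 1 (a=0, b=0, c=0): U0=0, U1=1, U2=0, U3=1, giving Y=1. Observed 0.
Test 1: faults giving observed 0 are {U1 stuck-at-0, U1 inverted output, U2 stuck-at-1, U2 inverted output, U3 stuck-at-0, U3 inverted output}.
Test 2 (a=1, b=1, c=1): fault-free U0=1, U1=0, U2=1, U3=0 → 0; observed 1. Eliminates U1 stuck-at-0, U1 inverted output, U2 stuck-at-1, U2 inverted output, U3 stuck-at-0.
Only U3 inverted output is consistent with every test.

U3 inverted output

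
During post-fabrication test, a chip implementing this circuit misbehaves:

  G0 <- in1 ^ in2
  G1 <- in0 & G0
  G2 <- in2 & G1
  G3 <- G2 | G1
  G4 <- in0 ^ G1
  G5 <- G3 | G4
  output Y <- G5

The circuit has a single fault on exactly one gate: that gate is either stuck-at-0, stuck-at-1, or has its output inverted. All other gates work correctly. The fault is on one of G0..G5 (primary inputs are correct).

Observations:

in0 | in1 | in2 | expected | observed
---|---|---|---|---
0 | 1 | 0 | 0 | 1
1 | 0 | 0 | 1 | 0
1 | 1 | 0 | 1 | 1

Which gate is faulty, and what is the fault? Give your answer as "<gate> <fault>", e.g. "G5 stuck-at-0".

Fault-free values for test 1 (in0=0, in1=1, in2=0): G0=1, G1=0, G2=0, G3=0, G4=0, G5=0, giving Y=0. Observed 1.
Test 1: faults giving observed 1 are {G1 stuck-at-1, G1 inverted output, G2 stuck-at-1, G2 inverted output, G3 stuck-at-1, G3 inverted output, G4 stuck-at-1, G4 inverted output, G5 stuck-at-1, G5 inverted output}.
Test 2 (in0=1, in1=0, in2=0): fault-free G0=0, G1=0, G2=0, G3=0, G4=1, G5=1 → 1; observed 0. Eliminates G1 stuck-at-1, G1 inverted output, G2 stuck-at-1, G2 inverted output, G3 stuck-at-1, G3 inverted output, G4 stuck-at-1, G5 stuck-at-1.
Test 3 (in0=1, in1=1, in2=0): fault-free G0=1, G1=1, G2=0, G3=1, G4=0, G5=1 → 1; observed 1. Eliminates G5 inverted output.
Only G4 inverted output is consistent with every test.

G4 inverted output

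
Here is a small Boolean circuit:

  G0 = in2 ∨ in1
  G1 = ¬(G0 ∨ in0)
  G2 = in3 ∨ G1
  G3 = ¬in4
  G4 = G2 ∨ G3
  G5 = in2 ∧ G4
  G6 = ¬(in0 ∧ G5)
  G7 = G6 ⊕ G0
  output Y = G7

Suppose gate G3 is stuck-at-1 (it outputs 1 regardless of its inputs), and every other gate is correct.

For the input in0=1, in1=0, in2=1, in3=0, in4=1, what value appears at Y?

1

Propagate with G3 forced: G0=1, G1=0, G2=0, G3=1 [stuck-at-1], G4=1, G5=1, G6=0, G7=1.
So Y = 1. (Without the fault it would be 0.)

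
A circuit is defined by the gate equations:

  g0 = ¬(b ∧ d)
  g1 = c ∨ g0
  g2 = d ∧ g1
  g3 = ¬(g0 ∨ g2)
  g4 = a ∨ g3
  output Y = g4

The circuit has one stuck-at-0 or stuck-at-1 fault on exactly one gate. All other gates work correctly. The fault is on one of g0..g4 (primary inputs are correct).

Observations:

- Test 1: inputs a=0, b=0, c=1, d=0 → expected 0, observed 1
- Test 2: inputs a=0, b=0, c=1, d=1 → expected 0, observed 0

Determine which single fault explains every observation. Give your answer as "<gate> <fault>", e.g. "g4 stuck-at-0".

g0 stuck-at-0

Fault-free values for test 1 (a=0, b=0, c=1, d=0): g0=1, g1=1, g2=0, g3=0, g4=0, giving Y=0. Observed 1.
Test 1: faults giving observed 1 are {g0 stuck-at-0, g3 stuck-at-1, g4 stuck-at-1}.
Test 2 (a=0, b=0, c=1, d=1): fault-free g0=1, g1=1, g2=1, g3=0, g4=0 → 0; observed 0. Eliminates g3 stuck-at-1, g4 stuck-at-1.
Only g0 stuck-at-0 is consistent with every test.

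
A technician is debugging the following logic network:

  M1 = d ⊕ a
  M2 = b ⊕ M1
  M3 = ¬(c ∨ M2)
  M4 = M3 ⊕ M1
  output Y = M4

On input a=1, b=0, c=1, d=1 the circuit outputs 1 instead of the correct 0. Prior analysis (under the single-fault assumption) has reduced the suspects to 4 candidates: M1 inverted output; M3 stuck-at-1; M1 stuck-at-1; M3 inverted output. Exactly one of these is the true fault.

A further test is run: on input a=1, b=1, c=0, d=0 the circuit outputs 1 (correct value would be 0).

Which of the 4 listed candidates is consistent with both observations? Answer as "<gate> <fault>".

M3 inverted output

Evaluate each candidate on input a=1, b=1, c=0, d=0:
  M1 inverted output: M1=0 [inverted output], M2=1, M3=0, M4=0 → 0 — eliminated
  M3 stuck-at-1: M1=1, M2=0, M3=1 [stuck-at-1], M4=0 → 0 — eliminated
  M1 stuck-at-1: M1=1 [stuck-at-1], M2=0, M3=1, M4=0 → 0 — eliminated
  M3 inverted output: M1=1, M2=0, M3=0 [inverted output], M4=1 → 1 — matches
Only M3 inverted output reproduces the observed 1.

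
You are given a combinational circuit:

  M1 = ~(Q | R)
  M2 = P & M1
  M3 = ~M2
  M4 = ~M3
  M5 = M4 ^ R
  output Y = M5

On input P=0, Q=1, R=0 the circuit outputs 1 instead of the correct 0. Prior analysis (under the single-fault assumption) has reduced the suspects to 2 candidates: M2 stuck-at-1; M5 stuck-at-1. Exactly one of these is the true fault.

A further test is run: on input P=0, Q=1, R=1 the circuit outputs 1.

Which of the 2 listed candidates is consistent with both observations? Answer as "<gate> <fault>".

M5 stuck-at-1

Evaluate each candidate on input P=0, Q=1, R=1:
  M2 stuck-at-1: M1=0, M2=1 [stuck-at-1], M3=0, M4=1, M5=0 → 0 — eliminated
  M5 stuck-at-1: M1=0, M2=0, M3=1, M4=0, M5=1 [stuck-at-1] → 1 — matches
Only M5 stuck-at-1 reproduces the observed 1.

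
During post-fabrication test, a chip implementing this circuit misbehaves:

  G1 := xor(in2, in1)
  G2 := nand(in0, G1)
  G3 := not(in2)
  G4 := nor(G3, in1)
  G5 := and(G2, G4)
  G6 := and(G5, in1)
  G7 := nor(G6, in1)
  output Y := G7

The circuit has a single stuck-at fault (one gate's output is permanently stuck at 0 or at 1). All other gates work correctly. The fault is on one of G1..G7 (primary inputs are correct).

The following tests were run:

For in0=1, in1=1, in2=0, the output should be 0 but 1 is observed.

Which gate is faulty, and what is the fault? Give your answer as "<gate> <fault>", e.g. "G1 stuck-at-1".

G7 stuck-at-1

Fault-free values for test 1 (in0=1, in1=1, in2=0): G1=1, G2=0, G3=1, G4=0, G5=0, G6=0, G7=0, giving Y=0. Observed 1.
Test 1: faults giving observed 1 are {G7 stuck-at-1}.
Only G7 stuck-at-1 is consistent with every test.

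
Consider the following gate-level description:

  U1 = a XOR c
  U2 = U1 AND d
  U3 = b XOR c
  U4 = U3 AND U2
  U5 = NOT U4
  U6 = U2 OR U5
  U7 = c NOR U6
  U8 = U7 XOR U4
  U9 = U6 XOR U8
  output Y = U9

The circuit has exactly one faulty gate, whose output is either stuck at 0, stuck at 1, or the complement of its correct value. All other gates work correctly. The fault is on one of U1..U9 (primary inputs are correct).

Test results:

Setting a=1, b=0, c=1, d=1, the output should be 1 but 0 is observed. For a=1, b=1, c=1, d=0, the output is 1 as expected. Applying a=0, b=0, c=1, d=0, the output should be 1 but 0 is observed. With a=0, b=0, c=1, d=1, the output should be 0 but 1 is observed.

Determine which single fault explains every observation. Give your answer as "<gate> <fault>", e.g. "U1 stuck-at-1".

Fault-free values for test 1 (a=1, b=0, c=1, d=1): U1=0, U2=0, U3=1, U4=0, U5=1, U6=1, U7=0, U8=0, U9=1, giving Y=1. Observed 0.
Test 1: faults giving observed 0 are {U1 stuck-at-1, U1 inverted output, U2 stuck-at-1, U2 inverted output, U5 stuck-at-0, U5 inverted output, U6 stuck-at-0, U6 inverted output, U7 stuck-at-1, U7 inverted output, U8 stuck-at-1, U8 inverted output, U9 stuck-at-0, U9 inverted output}.
Test 2 (a=1, b=1, c=1, d=0): fault-free U1=0, U2=0, U3=0, U4=0, U5=1, U6=1, U7=0, U8=0, U9=1 → 1; observed 1. Eliminates U5 stuck-at-0, U5 inverted output, U6 stuck-at-0, U6 inverted output, U7 stuck-at-1, U7 inverted output, U8 stuck-at-1, U8 inverted output, U9 stuck-at-0, U9 inverted output.
Test 3 (a=0, b=0, c=1, d=0): fault-free U1=1, U2=0, U3=1, U4=0, U5=1, U6=1, U7=0, U8=0, U9=1 → 1; observed 0. Eliminates U1 stuck-at-1, U1 inverted output.
Test 4 (a=0, b=0, c=1, d=1): fault-free U1=1, U2=1, U3=1, U4=1, U5=0, U6=1, U7=0, U8=1, U9=0 → 0; observed 1. Eliminates U2 stuck-at-1.
Only U2 inverted output is consistent with every test.

U2 inverted output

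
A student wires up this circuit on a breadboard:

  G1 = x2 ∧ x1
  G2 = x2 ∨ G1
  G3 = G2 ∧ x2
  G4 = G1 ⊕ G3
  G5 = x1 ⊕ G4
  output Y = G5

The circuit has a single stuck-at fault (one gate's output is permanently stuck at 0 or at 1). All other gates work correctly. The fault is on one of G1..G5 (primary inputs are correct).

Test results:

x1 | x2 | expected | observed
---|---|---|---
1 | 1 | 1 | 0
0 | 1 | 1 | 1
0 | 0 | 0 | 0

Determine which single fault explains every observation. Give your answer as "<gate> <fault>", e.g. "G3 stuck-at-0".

G1 stuck-at-0

Fault-free values for test 1 (x1=1, x2=1): G1=1, G2=1, G3=1, G4=0, G5=1, giving Y=1. Observed 0.
Test 1: faults giving observed 0 are {G1 stuck-at-0, G2 stuck-at-0, G3 stuck-at-0, G4 stuck-at-1, G5 stuck-at-0}.
Test 2 (x1=0, x2=1): fault-free G1=0, G2=1, G3=1, G4=1, G5=1 → 1; observed 1. Eliminates G2 stuck-at-0, G3 stuck-at-0, G5 stuck-at-0.
Test 3 (x1=0, x2=0): fault-free G1=0, G2=0, G3=0, G4=0, G5=0 → 0; observed 0. Eliminates G4 stuck-at-1.
Only G1 stuck-at-0 is consistent with every test.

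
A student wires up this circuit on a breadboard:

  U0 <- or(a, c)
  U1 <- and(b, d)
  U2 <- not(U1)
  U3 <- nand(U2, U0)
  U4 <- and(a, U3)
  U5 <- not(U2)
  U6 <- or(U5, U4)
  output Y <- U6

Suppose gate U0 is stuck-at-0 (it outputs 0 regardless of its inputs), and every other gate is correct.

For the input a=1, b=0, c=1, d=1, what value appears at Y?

1

Propagate with U0 forced: U0=0 [stuck-at-0], U1=0, U2=1, U3=1, U4=1, U5=0, U6=1.
So Y = 1. (Without the fault it would be 0.)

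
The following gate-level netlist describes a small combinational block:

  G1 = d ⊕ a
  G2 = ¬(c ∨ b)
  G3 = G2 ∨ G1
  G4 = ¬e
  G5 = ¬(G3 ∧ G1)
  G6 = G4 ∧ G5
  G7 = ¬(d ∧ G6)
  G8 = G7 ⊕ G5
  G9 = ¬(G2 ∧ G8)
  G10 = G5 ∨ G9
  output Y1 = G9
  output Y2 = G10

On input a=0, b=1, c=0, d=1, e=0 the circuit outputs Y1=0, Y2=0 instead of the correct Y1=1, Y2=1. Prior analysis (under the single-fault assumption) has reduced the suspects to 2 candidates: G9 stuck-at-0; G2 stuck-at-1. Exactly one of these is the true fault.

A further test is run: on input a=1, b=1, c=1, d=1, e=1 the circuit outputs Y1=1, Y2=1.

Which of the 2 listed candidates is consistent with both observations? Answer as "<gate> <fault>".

Evaluate each candidate on input a=1, b=1, c=1, d=1, e=1:
  G9 stuck-at-0: G1=0, G2=0, G3=0, G4=0, G5=1, G6=0, G7=1, G8=0, G9=0 [stuck-at-0], G10=1 → Y1=0, Y2=1 — eliminated
  G2 stuck-at-1: G1=0, G2=1 [stuck-at-1], G3=1, G4=0, G5=1, G6=0, G7=1, G8=0, G9=1, G10=1 → Y1=1, Y2=1 — matches
Only G2 stuck-at-1 reproduces the observed Y1=1, Y2=1.

G2 stuck-at-1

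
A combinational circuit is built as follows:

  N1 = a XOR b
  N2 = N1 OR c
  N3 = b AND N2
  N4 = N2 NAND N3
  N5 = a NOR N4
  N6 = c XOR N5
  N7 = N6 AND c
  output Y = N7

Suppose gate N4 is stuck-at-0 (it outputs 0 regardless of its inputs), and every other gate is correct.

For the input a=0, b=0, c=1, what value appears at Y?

Propagate with N4 forced: N1=0, N2=1, N3=0, N4=0 [stuck-at-0], N5=1, N6=0, N7=0.
So Y = 0. (Without the fault it would be 1.)

0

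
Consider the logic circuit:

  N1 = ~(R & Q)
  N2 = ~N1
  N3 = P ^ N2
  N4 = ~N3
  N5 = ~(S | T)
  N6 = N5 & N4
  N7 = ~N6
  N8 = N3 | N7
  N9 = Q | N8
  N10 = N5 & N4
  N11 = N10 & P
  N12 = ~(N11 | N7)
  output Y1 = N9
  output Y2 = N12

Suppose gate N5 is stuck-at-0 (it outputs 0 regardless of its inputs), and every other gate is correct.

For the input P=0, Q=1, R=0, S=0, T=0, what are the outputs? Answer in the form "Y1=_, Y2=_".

Y1=1, Y2=0

Propagate with N5 forced: N1=1, N2=0, N3=0, N4=1, N5=0 [stuck-at-0], N6=0, N7=1, N8=1, N9=1, N10=0, N11=0, N12=0.
So the outputs are Y1=1, Y2=0. (Without the fault they would be Y1=1, Y2=1.)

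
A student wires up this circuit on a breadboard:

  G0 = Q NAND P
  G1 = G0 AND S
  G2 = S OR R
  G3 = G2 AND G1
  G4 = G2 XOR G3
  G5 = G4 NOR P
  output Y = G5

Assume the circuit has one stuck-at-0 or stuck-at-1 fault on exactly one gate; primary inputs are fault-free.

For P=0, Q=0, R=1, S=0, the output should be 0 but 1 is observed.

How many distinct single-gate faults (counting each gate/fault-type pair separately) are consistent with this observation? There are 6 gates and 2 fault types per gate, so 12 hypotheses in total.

5

Fault-free: G0=1, G1=0, G2=1, G3=0, G4=1, G5=0 → 0. Observed 1.
  G0 stuck-at-0: output 0 ✗
  G0 stuck-at-1: output 0 ✗
  G1 stuck-at-0: output 0 ✗
  G1 stuck-at-1: output 1 ✓
  G2 stuck-at-0: output 1 ✓
  G2 stuck-at-1: output 0 ✗
  G3 stuck-at-0: output 0 ✗
  G3 stuck-at-1: output 1 ✓
  G4 stuck-at-0: output 1 ✓
  G4 stuck-at-1: output 0 ✗
  G5 stuck-at-0: output 0 ✗
  G5 stuck-at-1: output 1 ✓
Consistent faults: {G1 stuck-at-1, G2 stuck-at-0, G3 stuck-at-1, G4 stuck-at-0, G5 stuck-at-1} — 5 in all.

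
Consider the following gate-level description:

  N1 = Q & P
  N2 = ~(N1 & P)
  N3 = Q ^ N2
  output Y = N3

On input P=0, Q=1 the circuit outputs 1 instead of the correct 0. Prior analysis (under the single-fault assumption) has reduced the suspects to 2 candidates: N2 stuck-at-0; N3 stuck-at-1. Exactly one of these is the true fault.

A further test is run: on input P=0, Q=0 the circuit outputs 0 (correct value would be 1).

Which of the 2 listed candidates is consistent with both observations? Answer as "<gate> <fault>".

Evaluate each candidate on input P=0, Q=0:
  N2 stuck-at-0: N1=0, N2=0 [stuck-at-0], N3=0 → 0 — matches
  N3 stuck-at-1: N1=0, N2=1, N3=1 [stuck-at-1] → 1 — eliminated
Only N2 stuck-at-0 reproduces the observed 0.

N2 stuck-at-0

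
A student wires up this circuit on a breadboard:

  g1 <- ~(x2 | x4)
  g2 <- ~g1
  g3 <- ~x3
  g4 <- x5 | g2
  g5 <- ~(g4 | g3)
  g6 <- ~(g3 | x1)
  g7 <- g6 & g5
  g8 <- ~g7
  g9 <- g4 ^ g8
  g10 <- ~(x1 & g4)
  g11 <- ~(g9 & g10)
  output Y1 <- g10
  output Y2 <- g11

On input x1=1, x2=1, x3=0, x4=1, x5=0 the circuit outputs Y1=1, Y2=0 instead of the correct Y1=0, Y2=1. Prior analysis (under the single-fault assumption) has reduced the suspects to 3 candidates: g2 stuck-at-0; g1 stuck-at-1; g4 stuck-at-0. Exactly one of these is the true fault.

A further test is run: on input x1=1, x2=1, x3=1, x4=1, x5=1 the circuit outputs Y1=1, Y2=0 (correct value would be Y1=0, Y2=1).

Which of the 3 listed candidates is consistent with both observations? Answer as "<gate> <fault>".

g4 stuck-at-0

Evaluate each candidate on input x1=1, x2=1, x3=1, x4=1, x5=1:
  g2 stuck-at-0: g1=0, g2=0 [stuck-at-0], g3=0, g4=1, g5=0, g6=0, g7=0, g8=1, g9=0, g10=0, g11=1 → Y1=0, Y2=1 — eliminated
  g1 stuck-at-1: g1=1 [stuck-at-1], g2=0, g3=0, g4=1, g5=0, g6=0, g7=0, g8=1, g9=0, g10=0, g11=1 → Y1=0, Y2=1 — eliminated
  g4 stuck-at-0: g1=0, g2=1, g3=0, g4=0 [stuck-at-0], g5=1, g6=0, g7=0, g8=1, g9=1, g10=1, g11=0 → Y1=1, Y2=0 — matches
Only g4 stuck-at-0 reproduces the observed Y1=1, Y2=0.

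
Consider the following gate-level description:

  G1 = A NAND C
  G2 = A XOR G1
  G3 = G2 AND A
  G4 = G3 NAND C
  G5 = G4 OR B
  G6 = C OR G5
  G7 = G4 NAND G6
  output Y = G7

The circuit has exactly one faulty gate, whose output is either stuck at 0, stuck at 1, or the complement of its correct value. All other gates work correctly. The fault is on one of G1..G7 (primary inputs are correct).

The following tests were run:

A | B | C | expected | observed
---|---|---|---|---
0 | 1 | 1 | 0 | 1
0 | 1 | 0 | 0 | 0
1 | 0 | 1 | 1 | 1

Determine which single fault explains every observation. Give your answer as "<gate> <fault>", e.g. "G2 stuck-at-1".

Fault-free values for test 1 (A=0, B=1, C=1): G1=1, G2=1, G3=0, G4=1, G5=1, G6=1, G7=0, giving Y=0. Observed 1.
Test 1: faults giving observed 1 are {G3 stuck-at-1, G3 inverted output, G4 stuck-at-0, G4 inverted output, G6 stuck-at-0, G6 inverted output, G7 stuck-at-1, G7 inverted output}.
Test 2 (A=0, B=1, C=0): fault-free G1=1, G2=1, G3=0, G4=1, G5=1, G6=1, G7=0 → 0; observed 0. Eliminates G4 stuck-at-0, G4 inverted output, G6 stuck-at-0, G6 inverted output, G7 stuck-at-1, G7 inverted output.
Test 3 (A=1, B=0, C=1): fault-free G1=0, G2=1, G3=1, G4=0, G5=0, G6=1, G7=1 → 1; observed 1. Eliminates G3 inverted output.
Only G3 stuck-at-1 is consistent with every test.

G3 stuck-at-1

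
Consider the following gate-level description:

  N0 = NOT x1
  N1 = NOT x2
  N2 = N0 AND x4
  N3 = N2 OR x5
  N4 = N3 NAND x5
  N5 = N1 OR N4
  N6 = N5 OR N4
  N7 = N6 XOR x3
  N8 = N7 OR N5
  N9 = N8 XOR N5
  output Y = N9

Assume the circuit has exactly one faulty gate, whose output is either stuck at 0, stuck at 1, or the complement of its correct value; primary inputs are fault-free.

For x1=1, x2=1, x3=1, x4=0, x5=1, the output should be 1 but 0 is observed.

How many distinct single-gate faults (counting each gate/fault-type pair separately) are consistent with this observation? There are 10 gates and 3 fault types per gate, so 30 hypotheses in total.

Fault-free: N0=0, N1=0, N2=0, N3=1, N4=0, N5=0, N6=0, N7=1, N8=1, N9=1 → 1. Observed 0.
  N0: none of the 3 fault types match ✗
  N1: stuck-at-1, inverted output ✓; others ✗
  N2: none of the 3 fault types match ✗
  N3: stuck-at-0, inverted output ✓; others ✗
  N4: stuck-at-1, inverted output ✓; others ✗
  N5: stuck-at-1, inverted output ✓; others ✗
  N6: stuck-at-1, inverted output ✓; others ✗
  N7: stuck-at-0, inverted output ✓; others ✗
  N8: stuck-at-0, inverted output ✓; others ✗
  N9: stuck-at-0, inverted output ✓; others ✗
Consistent faults: {N1 stuck-at-1, N1 inverted output, N3 stuck-at-0, N3 inverted output, N4 stuck-at-1, N4 inverted output, N5 stuck-at-1, N5 inverted output, N6 stuck-at-1, N6 inverted output, N7 stuck-at-0, N7 inverted output, N8 stuck-at-0, N8 inverted output, N9 stuck-at-0, N9 inverted output} — 16 in all.

16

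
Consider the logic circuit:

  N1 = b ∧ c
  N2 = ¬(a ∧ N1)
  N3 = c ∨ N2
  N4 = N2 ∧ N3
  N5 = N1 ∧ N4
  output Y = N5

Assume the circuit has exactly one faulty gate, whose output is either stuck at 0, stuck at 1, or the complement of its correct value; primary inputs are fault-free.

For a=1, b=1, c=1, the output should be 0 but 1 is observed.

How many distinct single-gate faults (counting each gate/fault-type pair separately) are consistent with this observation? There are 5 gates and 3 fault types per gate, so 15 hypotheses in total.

Fault-free: N1=1, N2=0, N3=1, N4=0, N5=0 → 0. Observed 1.
  N1: none of the 3 fault types match ✗
  N2: stuck-at-1, inverted output ✓; others ✗
  N3: none of the 3 fault types match ✗
  N4: stuck-at-1, inverted output ✓; others ✗
  N5: stuck-at-1, inverted output ✓; others ✗
Consistent faults: {N2 stuck-at-1, N2 inverted output, N4 stuck-at-1, N4 inverted output, N5 stuck-at-1, N5 inverted output} — 6 in all.

6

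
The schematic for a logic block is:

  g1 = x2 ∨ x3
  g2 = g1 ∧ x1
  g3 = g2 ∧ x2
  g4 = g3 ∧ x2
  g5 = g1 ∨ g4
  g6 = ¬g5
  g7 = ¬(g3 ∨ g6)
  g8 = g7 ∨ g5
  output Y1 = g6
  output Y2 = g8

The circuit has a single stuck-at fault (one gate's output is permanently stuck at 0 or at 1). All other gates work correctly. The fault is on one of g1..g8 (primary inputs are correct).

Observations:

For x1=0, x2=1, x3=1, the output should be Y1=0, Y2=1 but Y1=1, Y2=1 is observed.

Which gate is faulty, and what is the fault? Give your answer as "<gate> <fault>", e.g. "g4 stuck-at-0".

Fault-free values for test 1 (x1=0, x2=1, x3=1): g1=1, g2=0, g3=0, g4=0, g5=1, g6=0, g7=1, g8=1, giving Y1=0, Y2=1. Observed Y1=1, Y2=1.
Test 1: faults giving observed Y1=1, Y2=1 are {g6 stuck-at-1}.
Only g6 stuck-at-1 is consistent with every test.

g6 stuck-at-1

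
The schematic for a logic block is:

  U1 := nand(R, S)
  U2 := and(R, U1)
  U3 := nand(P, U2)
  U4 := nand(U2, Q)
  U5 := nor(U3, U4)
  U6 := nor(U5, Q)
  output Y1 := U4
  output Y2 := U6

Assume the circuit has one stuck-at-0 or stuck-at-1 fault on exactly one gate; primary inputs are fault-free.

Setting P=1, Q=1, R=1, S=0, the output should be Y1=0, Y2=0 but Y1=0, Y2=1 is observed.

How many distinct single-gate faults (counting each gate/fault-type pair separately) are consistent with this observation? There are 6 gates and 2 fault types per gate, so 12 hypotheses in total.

Fault-free: U1=1, U2=1, U3=0, U4=0, U5=1, U6=0 → Y1=0, Y2=0. Observed Y1=0, Y2=1.
  U1 stuck-at-0: output Y1=1, Y2=0 ✗
  U1 stuck-at-1: output Y1=0, Y2=0 ✗
  U2 stuck-at-0: output Y1=1, Y2=0 ✗
  U2 stuck-at-1: output Y1=0, Y2=0 ✗
  U3 stuck-at-0: output Y1=0, Y2=0 ✗
  U3 stuck-at-1: output Y1=0, Y2=0 ✗
  U4 stuck-at-0: output Y1=0, Y2=0 ✗
  U4 stuck-at-1: output Y1=1, Y2=0 ✗
  U5 stuck-at-0: output Y1=0, Y2=0 ✗
  U5 stuck-at-1: output Y1=0, Y2=0 ✗
  U6 stuck-at-0: output Y1=0, Y2=0 ✗
  U6 stuck-at-1: output Y1=0, Y2=1 ✓
Consistent faults: {U6 stuck-at-1} — 1 in all.

1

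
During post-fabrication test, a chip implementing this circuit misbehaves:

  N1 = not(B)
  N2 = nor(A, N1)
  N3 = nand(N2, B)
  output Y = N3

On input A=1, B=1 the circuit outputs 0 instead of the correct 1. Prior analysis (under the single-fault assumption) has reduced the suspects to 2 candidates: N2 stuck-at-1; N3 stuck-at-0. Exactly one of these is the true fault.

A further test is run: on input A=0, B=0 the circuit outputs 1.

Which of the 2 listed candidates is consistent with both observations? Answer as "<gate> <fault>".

Evaluate each candidate on input A=0, B=0:
  N2 stuck-at-1: N1=1, N2=1 [stuck-at-1], N3=1 → 1 — matches
  N3 stuck-at-0: N1=1, N2=0, N3=0 [stuck-at-0] → 0 — eliminated
Only N2 stuck-at-1 reproduces the observed 1.

N2 stuck-at-1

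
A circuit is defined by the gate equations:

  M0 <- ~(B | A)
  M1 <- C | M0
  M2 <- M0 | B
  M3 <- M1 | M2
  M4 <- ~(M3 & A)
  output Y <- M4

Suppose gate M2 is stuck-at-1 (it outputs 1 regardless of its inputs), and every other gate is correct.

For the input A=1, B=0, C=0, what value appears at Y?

0

Propagate with M2 forced: M0=0, M1=0, M2=1 [stuck-at-1], M3=1, M4=0.
So Y = 0. (Without the fault it would be 1.)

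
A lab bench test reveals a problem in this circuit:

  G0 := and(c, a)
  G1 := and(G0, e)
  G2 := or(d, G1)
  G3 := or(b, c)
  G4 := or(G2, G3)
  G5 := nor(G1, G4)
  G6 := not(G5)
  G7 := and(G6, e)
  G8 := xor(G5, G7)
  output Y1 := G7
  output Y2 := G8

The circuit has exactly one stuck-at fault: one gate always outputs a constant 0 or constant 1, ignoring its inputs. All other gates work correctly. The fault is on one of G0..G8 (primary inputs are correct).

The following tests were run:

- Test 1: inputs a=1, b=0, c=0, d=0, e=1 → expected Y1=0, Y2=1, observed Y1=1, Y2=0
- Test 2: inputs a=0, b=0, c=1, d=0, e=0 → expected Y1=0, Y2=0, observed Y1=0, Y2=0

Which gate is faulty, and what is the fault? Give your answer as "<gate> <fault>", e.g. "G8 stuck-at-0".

G6 stuck-at-1

Fault-free values for test 1 (a=1, b=0, c=0, d=0, e=1): G0=0, G1=0, G2=0, G3=0, G4=0, G5=1, G6=0, G7=0, G8=1, giving Y1=0, Y2=1. Observed Y1=1, Y2=0.
Test 1: faults giving observed Y1=1, Y2=0 are {G6 stuck-at-1, G7 stuck-at-1}.
Test 2 (a=0, b=0, c=1, d=0, e=0): fault-free G0=0, G1=0, G2=0, G3=1, G4=1, G5=0, G6=1, G7=0, G8=0 → Y1=0, Y2=0; observed Y1=0, Y2=0. Eliminates G7 stuck-at-1.
Only G6 stuck-at-1 is consistent with every test.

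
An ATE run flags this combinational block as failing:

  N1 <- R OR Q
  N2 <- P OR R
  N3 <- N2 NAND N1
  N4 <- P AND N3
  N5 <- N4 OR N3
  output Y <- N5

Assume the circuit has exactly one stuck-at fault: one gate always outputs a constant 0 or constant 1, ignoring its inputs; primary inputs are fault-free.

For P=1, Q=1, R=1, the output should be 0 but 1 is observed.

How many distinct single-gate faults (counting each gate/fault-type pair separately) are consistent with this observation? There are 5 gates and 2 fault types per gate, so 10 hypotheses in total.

Fault-free: N1=1, N2=1, N3=0, N4=0, N5=0 → 0. Observed 1.
  N1 stuck-at-0: output 1 ✓
  N1 stuck-at-1: output 0 ✗
  N2 stuck-at-0: output 1 ✓
  N2 stuck-at-1: output 0 ✗
  N3 stuck-at-0: output 0 ✗
  N3 stuck-at-1: output 1 ✓
  N4 stuck-at-0: output 0 ✗
  N4 stuck-at-1: output 1 ✓
  N5 stuck-at-0: output 0 ✗
  N5 stuck-at-1: output 1 ✓
Consistent faults: {N1 stuck-at-0, N2 stuck-at-0, N3 stuck-at-1, N4 stuck-at-1, N5 stuck-at-1} — 5 in all.

5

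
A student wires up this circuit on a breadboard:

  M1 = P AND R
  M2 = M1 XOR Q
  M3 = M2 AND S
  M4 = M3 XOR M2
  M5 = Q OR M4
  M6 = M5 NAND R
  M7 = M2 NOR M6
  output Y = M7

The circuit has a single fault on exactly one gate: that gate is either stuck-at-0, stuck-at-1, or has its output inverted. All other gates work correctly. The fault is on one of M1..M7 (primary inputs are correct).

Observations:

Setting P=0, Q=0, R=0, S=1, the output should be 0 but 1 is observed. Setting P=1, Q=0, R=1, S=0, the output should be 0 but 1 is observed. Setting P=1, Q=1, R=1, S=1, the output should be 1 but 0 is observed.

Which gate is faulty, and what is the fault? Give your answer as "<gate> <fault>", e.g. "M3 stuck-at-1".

Fault-free values for test 1 (P=0, Q=0, R=0, S=1): M1=0, M2=0, M3=0, M4=0, M5=0, M6=1, M7=0, giving Y=0. Observed 1.
Test 1: faults giving observed 1 are {M6 stuck-at-0, M6 inverted output, M7 stuck-at-1, M7 inverted output}.
Test 2 (P=1, Q=0, R=1, S=0): fault-free M1=1, M2=1, M3=0, M4=1, M5=1, M6=0, M7=0 → 0; observed 1. Eliminates M6 stuck-at-0, M6 inverted output.
Test 3 (P=1, Q=1, R=1, S=1): fault-free M1=1, M2=0, M3=0, M4=0, M5=1, M6=0, M7=1 → 1; observed 0. Eliminates M7 stuck-at-1.
Only M7 inverted output is consistent with every test.

M7 inverted output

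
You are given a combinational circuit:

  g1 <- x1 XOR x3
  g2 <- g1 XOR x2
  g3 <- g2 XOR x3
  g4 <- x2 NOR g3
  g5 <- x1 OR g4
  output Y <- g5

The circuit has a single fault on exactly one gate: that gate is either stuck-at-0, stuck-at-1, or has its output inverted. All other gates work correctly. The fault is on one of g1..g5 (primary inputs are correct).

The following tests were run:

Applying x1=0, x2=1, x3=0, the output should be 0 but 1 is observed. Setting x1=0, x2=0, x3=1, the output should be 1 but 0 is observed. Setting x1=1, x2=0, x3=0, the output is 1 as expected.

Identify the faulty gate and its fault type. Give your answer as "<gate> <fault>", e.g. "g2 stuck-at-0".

g4 inverted output

Fault-free values for test 1 (x1=0, x2=1, x3=0): g1=0, g2=1, g3=1, g4=0, g5=0, giving Y=0. Observed 1.
Test 1: faults giving observed 1 are {g4 stuck-at-1, g4 inverted output, g5 stuck-at-1, g5 inverted output}.
Test 2 (x1=0, x2=0, x3=1): fault-free g1=1, g2=1, g3=0, g4=1, g5=1 → 1; observed 0. Eliminates g4 stuck-at-1, g5 stuck-at-1.
Test 3 (x1=1, x2=0, x3=0): fault-free g1=1, g2=1, g3=1, g4=0, g5=1 → 1; observed 1. Eliminates g5 inverted output.
Only g4 inverted output is consistent with every test.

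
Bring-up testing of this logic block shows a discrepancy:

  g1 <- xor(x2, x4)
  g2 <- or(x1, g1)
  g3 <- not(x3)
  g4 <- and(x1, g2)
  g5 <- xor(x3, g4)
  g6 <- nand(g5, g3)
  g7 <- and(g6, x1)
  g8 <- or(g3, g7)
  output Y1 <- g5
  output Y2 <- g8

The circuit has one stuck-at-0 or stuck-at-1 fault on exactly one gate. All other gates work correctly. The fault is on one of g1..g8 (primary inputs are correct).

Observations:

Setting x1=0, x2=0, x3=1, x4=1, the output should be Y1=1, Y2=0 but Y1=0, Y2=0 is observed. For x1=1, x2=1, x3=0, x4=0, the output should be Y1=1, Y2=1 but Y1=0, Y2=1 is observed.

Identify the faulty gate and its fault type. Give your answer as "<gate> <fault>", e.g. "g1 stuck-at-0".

g5 stuck-at-0

Fault-free values for test 1 (x1=0, x2=0, x3=1, x4=1): g1=1, g2=1, g3=0, g4=0, g5=1, g6=1, g7=0, g8=0, giving Y1=1, Y2=0. Observed Y1=0, Y2=0.
Test 1: faults giving observed Y1=0, Y2=0 are {g4 stuck-at-1, g5 stuck-at-0}.
Test 2 (x1=1, x2=1, x3=0, x4=0): fault-free g1=1, g2=1, g3=1, g4=1, g5=1, g6=0, g7=0, g8=1 → Y1=1, Y2=1; observed Y1=0, Y2=1. Eliminates g4 stuck-at-1.
Only g5 stuck-at-0 is consistent with every test.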